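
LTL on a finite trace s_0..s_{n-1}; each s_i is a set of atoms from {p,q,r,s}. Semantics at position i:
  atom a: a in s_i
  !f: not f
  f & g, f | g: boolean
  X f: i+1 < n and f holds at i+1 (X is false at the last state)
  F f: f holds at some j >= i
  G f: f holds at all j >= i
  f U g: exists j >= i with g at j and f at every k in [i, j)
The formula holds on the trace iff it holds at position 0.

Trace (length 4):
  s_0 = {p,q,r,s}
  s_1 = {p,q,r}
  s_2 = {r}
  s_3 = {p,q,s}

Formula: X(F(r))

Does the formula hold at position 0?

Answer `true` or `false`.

s_0={p,q,r,s}: X(F(r))=True F(r)=True r=True
s_1={p,q,r}: X(F(r))=True F(r)=True r=True
s_2={r}: X(F(r))=False F(r)=True r=True
s_3={p,q,s}: X(F(r))=False F(r)=False r=False

Answer: true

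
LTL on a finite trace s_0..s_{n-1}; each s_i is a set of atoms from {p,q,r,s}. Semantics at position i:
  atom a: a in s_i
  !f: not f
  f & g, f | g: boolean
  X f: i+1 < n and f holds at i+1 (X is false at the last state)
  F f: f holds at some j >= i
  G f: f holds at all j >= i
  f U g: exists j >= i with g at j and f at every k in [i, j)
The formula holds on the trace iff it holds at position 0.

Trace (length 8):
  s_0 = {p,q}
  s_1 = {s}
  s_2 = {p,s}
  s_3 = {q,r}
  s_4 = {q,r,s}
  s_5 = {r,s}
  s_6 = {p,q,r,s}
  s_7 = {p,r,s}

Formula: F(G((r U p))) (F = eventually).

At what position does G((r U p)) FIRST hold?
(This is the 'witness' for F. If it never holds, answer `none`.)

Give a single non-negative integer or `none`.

s_0={p,q}: G((r U p))=False (r U p)=True r=False p=True
s_1={s}: G((r U p))=False (r U p)=False r=False p=False
s_2={p,s}: G((r U p))=True (r U p)=True r=False p=True
s_3={q,r}: G((r U p))=True (r U p)=True r=True p=False
s_4={q,r,s}: G((r U p))=True (r U p)=True r=True p=False
s_5={r,s}: G((r U p))=True (r U p)=True r=True p=False
s_6={p,q,r,s}: G((r U p))=True (r U p)=True r=True p=True
s_7={p,r,s}: G((r U p))=True (r U p)=True r=True p=True
F(G((r U p))) holds; first witness at position 2.

Answer: 2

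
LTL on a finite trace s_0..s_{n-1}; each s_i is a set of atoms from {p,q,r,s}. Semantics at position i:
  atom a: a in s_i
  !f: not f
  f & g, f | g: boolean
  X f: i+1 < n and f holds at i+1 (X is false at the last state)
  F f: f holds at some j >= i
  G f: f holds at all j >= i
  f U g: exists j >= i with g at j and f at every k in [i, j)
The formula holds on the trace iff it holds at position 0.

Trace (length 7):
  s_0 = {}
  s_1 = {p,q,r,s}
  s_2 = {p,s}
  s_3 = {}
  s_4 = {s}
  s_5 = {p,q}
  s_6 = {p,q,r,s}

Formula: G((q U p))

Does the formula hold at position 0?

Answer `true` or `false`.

s_0={}: G((q U p))=False (q U p)=False q=False p=False
s_1={p,q,r,s}: G((q U p))=False (q U p)=True q=True p=True
s_2={p,s}: G((q U p))=False (q U p)=True q=False p=True
s_3={}: G((q U p))=False (q U p)=False q=False p=False
s_4={s}: G((q U p))=False (q U p)=False q=False p=False
s_5={p,q}: G((q U p))=True (q U p)=True q=True p=True
s_6={p,q,r,s}: G((q U p))=True (q U p)=True q=True p=True

Answer: false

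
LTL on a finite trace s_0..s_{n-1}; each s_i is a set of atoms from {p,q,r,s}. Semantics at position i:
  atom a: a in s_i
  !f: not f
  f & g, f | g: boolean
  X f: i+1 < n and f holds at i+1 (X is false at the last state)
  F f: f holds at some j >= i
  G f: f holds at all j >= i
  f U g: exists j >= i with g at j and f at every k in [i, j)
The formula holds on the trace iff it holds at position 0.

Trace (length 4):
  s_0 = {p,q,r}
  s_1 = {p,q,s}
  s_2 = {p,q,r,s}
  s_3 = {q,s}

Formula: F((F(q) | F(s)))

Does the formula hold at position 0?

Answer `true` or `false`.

s_0={p,q,r}: F((F(q) | F(s)))=True (F(q) | F(s))=True F(q)=True q=True F(s)=True s=False
s_1={p,q,s}: F((F(q) | F(s)))=True (F(q) | F(s))=True F(q)=True q=True F(s)=True s=True
s_2={p,q,r,s}: F((F(q) | F(s)))=True (F(q) | F(s))=True F(q)=True q=True F(s)=True s=True
s_3={q,s}: F((F(q) | F(s)))=True (F(q) | F(s))=True F(q)=True q=True F(s)=True s=True

Answer: true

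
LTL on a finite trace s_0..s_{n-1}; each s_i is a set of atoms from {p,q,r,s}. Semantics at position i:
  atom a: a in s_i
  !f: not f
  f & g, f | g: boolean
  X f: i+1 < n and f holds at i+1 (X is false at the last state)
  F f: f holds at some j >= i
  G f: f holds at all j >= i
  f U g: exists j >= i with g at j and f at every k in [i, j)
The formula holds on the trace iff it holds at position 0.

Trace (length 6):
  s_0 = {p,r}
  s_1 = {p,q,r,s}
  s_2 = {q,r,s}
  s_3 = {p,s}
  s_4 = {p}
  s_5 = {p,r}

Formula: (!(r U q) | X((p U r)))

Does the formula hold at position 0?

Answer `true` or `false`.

s_0={p,r}: (!(r U q) | X((p U r)))=True !(r U q)=False (r U q)=True r=True q=False X((p U r))=True (p U r)=True p=True
s_1={p,q,r,s}: (!(r U q) | X((p U r)))=True !(r U q)=False (r U q)=True r=True q=True X((p U r))=True (p U r)=True p=True
s_2={q,r,s}: (!(r U q) | X((p U r)))=True !(r U q)=False (r U q)=True r=True q=True X((p U r))=True (p U r)=True p=False
s_3={p,s}: (!(r U q) | X((p U r)))=True !(r U q)=True (r U q)=False r=False q=False X((p U r))=True (p U r)=True p=True
s_4={p}: (!(r U q) | X((p U r)))=True !(r U q)=True (r U q)=False r=False q=False X((p U r))=True (p U r)=True p=True
s_5={p,r}: (!(r U q) | X((p U r)))=True !(r U q)=True (r U q)=False r=True q=False X((p U r))=False (p U r)=True p=True

Answer: true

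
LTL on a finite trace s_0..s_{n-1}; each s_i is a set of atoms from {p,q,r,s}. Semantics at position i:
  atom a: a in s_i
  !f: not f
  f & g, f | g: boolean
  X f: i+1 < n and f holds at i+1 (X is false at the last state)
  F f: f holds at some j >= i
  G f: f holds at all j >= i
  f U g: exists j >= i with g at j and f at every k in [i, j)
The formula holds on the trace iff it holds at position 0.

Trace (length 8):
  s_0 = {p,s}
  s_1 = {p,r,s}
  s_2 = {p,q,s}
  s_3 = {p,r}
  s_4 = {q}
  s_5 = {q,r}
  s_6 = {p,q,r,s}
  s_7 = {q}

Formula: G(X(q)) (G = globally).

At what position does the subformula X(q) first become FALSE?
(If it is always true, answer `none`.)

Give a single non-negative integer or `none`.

Answer: 0

Derivation:
s_0={p,s}: X(q)=False q=False
s_1={p,r,s}: X(q)=True q=False
s_2={p,q,s}: X(q)=False q=True
s_3={p,r}: X(q)=True q=False
s_4={q}: X(q)=True q=True
s_5={q,r}: X(q)=True q=True
s_6={p,q,r,s}: X(q)=True q=True
s_7={q}: X(q)=False q=True
G(X(q)) holds globally = False
First violation at position 0.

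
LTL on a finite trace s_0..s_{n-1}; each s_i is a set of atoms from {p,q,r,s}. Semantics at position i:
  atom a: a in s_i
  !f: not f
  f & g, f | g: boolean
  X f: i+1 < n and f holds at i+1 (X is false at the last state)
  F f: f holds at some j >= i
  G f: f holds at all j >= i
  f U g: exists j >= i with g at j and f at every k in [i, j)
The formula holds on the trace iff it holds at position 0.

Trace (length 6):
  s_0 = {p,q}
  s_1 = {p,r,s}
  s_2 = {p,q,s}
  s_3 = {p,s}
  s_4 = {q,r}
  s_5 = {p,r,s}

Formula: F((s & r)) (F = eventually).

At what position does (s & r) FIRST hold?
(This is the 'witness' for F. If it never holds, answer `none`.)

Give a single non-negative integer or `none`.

s_0={p,q}: (s & r)=False s=False r=False
s_1={p,r,s}: (s & r)=True s=True r=True
s_2={p,q,s}: (s & r)=False s=True r=False
s_3={p,s}: (s & r)=False s=True r=False
s_4={q,r}: (s & r)=False s=False r=True
s_5={p,r,s}: (s & r)=True s=True r=True
F((s & r)) holds; first witness at position 1.

Answer: 1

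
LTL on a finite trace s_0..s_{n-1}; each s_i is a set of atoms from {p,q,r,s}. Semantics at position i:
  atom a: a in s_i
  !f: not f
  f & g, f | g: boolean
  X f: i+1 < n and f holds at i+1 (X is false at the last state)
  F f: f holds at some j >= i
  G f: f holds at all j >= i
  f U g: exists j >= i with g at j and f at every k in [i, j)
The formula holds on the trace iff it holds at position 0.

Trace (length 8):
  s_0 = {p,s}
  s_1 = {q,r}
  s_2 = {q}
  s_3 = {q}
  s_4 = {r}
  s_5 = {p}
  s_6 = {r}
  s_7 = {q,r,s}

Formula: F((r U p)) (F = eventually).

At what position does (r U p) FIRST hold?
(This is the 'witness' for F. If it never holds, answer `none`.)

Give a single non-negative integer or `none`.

s_0={p,s}: (r U p)=True r=False p=True
s_1={q,r}: (r U p)=False r=True p=False
s_2={q}: (r U p)=False r=False p=False
s_3={q}: (r U p)=False r=False p=False
s_4={r}: (r U p)=True r=True p=False
s_5={p}: (r U p)=True r=False p=True
s_6={r}: (r U p)=False r=True p=False
s_7={q,r,s}: (r U p)=False r=True p=False
F((r U p)) holds; first witness at position 0.

Answer: 0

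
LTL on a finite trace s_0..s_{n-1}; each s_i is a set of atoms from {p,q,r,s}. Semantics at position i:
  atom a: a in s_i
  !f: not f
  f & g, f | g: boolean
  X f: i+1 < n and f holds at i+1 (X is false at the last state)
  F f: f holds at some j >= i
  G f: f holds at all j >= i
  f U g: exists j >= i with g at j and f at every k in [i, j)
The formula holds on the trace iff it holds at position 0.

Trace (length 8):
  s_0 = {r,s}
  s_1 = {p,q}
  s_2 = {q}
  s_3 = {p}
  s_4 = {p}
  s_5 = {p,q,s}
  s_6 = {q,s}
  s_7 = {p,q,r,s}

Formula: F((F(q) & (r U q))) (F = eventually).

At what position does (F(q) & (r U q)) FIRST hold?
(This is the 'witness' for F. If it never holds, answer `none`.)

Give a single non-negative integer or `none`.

s_0={r,s}: (F(q) & (r U q))=True F(q)=True q=False (r U q)=True r=True
s_1={p,q}: (F(q) & (r U q))=True F(q)=True q=True (r U q)=True r=False
s_2={q}: (F(q) & (r U q))=True F(q)=True q=True (r U q)=True r=False
s_3={p}: (F(q) & (r U q))=False F(q)=True q=False (r U q)=False r=False
s_4={p}: (F(q) & (r U q))=False F(q)=True q=False (r U q)=False r=False
s_5={p,q,s}: (F(q) & (r U q))=True F(q)=True q=True (r U q)=True r=False
s_6={q,s}: (F(q) & (r U q))=True F(q)=True q=True (r U q)=True r=False
s_7={p,q,r,s}: (F(q) & (r U q))=True F(q)=True q=True (r U q)=True r=True
F((F(q) & (r U q))) holds; first witness at position 0.

Answer: 0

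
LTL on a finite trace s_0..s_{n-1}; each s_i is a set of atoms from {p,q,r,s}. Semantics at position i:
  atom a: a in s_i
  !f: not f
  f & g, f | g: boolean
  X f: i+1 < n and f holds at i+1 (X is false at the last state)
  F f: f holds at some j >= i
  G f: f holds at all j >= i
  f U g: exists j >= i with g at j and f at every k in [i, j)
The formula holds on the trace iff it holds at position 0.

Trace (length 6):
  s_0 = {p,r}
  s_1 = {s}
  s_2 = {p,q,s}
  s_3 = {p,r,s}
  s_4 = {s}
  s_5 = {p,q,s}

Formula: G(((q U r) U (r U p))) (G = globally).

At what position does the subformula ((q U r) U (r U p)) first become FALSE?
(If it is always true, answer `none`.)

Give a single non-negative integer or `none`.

Answer: 1

Derivation:
s_0={p,r}: ((q U r) U (r U p))=True (q U r)=True q=False r=True (r U p)=True p=True
s_1={s}: ((q U r) U (r U p))=False (q U r)=False q=False r=False (r U p)=False p=False
s_2={p,q,s}: ((q U r) U (r U p))=True (q U r)=True q=True r=False (r U p)=True p=True
s_3={p,r,s}: ((q U r) U (r U p))=True (q U r)=True q=False r=True (r U p)=True p=True
s_4={s}: ((q U r) U (r U p))=False (q U r)=False q=False r=False (r U p)=False p=False
s_5={p,q,s}: ((q U r) U (r U p))=True (q U r)=False q=True r=False (r U p)=True p=True
G(((q U r) U (r U p))) holds globally = False
First violation at position 1.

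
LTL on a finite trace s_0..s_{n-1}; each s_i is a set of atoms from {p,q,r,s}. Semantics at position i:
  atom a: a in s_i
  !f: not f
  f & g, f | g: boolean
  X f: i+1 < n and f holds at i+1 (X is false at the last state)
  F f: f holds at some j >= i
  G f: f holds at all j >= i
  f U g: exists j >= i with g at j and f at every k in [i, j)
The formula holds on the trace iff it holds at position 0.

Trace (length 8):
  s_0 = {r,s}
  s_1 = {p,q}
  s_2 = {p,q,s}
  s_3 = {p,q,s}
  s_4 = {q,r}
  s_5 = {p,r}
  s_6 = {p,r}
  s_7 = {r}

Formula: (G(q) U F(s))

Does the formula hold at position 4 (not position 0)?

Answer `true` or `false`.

Answer: false

Derivation:
s_0={r,s}: (G(q) U F(s))=True G(q)=False q=False F(s)=True s=True
s_1={p,q}: (G(q) U F(s))=True G(q)=False q=True F(s)=True s=False
s_2={p,q,s}: (G(q) U F(s))=True G(q)=False q=True F(s)=True s=True
s_3={p,q,s}: (G(q) U F(s))=True G(q)=False q=True F(s)=True s=True
s_4={q,r}: (G(q) U F(s))=False G(q)=False q=True F(s)=False s=False
s_5={p,r}: (G(q) U F(s))=False G(q)=False q=False F(s)=False s=False
s_6={p,r}: (G(q) U F(s))=False G(q)=False q=False F(s)=False s=False
s_7={r}: (G(q) U F(s))=False G(q)=False q=False F(s)=False s=False
Evaluating at position 4: result = False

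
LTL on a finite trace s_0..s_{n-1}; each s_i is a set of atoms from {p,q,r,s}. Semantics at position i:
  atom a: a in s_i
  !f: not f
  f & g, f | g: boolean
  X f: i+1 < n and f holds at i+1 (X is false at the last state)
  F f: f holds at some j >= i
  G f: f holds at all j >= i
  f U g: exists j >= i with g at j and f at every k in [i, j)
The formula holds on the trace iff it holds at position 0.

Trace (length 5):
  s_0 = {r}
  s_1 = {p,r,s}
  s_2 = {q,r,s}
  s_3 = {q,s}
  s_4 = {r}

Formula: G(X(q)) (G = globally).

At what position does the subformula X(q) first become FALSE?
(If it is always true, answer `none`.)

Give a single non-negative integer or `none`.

s_0={r}: X(q)=False q=False
s_1={p,r,s}: X(q)=True q=False
s_2={q,r,s}: X(q)=True q=True
s_3={q,s}: X(q)=False q=True
s_4={r}: X(q)=False q=False
G(X(q)) holds globally = False
First violation at position 0.

Answer: 0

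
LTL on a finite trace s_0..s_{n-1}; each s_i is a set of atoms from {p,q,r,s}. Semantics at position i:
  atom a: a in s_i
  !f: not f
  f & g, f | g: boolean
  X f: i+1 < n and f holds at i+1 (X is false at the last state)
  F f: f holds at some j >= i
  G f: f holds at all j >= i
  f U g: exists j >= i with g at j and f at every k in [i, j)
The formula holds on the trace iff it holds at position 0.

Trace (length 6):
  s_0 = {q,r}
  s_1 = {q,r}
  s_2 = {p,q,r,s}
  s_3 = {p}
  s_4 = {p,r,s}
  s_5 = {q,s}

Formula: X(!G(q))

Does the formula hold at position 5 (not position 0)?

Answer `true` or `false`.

Answer: false

Derivation:
s_0={q,r}: X(!G(q))=True !G(q)=True G(q)=False q=True
s_1={q,r}: X(!G(q))=True !G(q)=True G(q)=False q=True
s_2={p,q,r,s}: X(!G(q))=True !G(q)=True G(q)=False q=True
s_3={p}: X(!G(q))=True !G(q)=True G(q)=False q=False
s_4={p,r,s}: X(!G(q))=False !G(q)=True G(q)=False q=False
s_5={q,s}: X(!G(q))=False !G(q)=False G(q)=True q=True
Evaluating at position 5: result = False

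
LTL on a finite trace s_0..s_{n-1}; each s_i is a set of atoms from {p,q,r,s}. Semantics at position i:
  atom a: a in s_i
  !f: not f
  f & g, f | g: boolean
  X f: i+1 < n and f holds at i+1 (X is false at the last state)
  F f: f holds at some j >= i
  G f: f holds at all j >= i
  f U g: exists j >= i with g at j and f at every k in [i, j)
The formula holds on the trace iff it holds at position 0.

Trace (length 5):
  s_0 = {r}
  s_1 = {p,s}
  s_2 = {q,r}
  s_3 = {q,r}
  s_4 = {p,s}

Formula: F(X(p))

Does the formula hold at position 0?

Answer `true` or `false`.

s_0={r}: F(X(p))=True X(p)=True p=False
s_1={p,s}: F(X(p))=True X(p)=False p=True
s_2={q,r}: F(X(p))=True X(p)=False p=False
s_3={q,r}: F(X(p))=True X(p)=True p=False
s_4={p,s}: F(X(p))=False X(p)=False p=True

Answer: true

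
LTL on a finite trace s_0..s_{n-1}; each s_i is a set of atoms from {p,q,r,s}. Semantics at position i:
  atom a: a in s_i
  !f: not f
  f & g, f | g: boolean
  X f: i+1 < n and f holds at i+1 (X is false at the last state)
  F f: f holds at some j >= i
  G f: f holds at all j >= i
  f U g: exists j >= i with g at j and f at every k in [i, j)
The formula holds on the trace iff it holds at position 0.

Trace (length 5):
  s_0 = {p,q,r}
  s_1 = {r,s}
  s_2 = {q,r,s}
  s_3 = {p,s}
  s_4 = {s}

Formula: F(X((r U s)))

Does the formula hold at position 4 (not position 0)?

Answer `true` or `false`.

s_0={p,q,r}: F(X((r U s)))=True X((r U s))=True (r U s)=True r=True s=False
s_1={r,s}: F(X((r U s)))=True X((r U s))=True (r U s)=True r=True s=True
s_2={q,r,s}: F(X((r U s)))=True X((r U s))=True (r U s)=True r=True s=True
s_3={p,s}: F(X((r U s)))=True X((r U s))=True (r U s)=True r=False s=True
s_4={s}: F(X((r U s)))=False X((r U s))=False (r U s)=True r=False s=True
Evaluating at position 4: result = False

Answer: false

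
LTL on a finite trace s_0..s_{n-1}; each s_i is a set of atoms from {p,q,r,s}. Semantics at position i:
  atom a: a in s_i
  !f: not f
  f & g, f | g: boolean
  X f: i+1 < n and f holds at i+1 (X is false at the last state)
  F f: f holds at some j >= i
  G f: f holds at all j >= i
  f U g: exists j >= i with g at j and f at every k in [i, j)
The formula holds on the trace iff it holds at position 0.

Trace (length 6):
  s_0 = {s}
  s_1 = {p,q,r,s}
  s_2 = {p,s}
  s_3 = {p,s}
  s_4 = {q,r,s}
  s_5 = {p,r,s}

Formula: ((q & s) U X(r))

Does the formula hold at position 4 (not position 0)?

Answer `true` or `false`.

s_0={s}: ((q & s) U X(r))=True (q & s)=False q=False s=True X(r)=True r=False
s_1={p,q,r,s}: ((q & s) U X(r))=False (q & s)=True q=True s=True X(r)=False r=True
s_2={p,s}: ((q & s) U X(r))=False (q & s)=False q=False s=True X(r)=False r=False
s_3={p,s}: ((q & s) U X(r))=True (q & s)=False q=False s=True X(r)=True r=False
s_4={q,r,s}: ((q & s) U X(r))=True (q & s)=True q=True s=True X(r)=True r=True
s_5={p,r,s}: ((q & s) U X(r))=False (q & s)=False q=False s=True X(r)=False r=True
Evaluating at position 4: result = True

Answer: true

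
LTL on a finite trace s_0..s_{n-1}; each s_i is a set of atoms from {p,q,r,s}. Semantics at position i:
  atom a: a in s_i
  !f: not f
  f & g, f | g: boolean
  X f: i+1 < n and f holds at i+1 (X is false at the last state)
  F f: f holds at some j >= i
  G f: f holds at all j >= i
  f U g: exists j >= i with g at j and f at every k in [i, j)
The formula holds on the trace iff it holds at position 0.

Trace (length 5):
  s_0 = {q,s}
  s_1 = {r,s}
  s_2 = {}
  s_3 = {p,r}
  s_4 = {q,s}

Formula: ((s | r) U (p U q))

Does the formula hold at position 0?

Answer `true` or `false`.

Answer: true

Derivation:
s_0={q,s}: ((s | r) U (p U q))=True (s | r)=True s=True r=False (p U q)=True p=False q=True
s_1={r,s}: ((s | r) U (p U q))=False (s | r)=True s=True r=True (p U q)=False p=False q=False
s_2={}: ((s | r) U (p U q))=False (s | r)=False s=False r=False (p U q)=False p=False q=False
s_3={p,r}: ((s | r) U (p U q))=True (s | r)=True s=False r=True (p U q)=True p=True q=False
s_4={q,s}: ((s | r) U (p U q))=True (s | r)=True s=True r=False (p U q)=True p=False q=True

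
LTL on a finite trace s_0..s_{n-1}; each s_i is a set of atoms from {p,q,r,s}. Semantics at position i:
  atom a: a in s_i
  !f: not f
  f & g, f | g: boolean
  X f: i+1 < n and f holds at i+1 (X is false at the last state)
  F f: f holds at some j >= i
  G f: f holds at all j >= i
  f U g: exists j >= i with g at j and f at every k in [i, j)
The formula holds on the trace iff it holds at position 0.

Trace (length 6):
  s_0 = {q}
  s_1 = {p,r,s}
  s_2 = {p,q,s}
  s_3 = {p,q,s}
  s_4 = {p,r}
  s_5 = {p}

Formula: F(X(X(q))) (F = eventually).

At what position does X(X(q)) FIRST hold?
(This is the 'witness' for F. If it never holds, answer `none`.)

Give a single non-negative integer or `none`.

Answer: 0

Derivation:
s_0={q}: X(X(q))=True X(q)=False q=True
s_1={p,r,s}: X(X(q))=True X(q)=True q=False
s_2={p,q,s}: X(X(q))=False X(q)=True q=True
s_3={p,q,s}: X(X(q))=False X(q)=False q=True
s_4={p,r}: X(X(q))=False X(q)=False q=False
s_5={p}: X(X(q))=False X(q)=False q=False
F(X(X(q))) holds; first witness at position 0.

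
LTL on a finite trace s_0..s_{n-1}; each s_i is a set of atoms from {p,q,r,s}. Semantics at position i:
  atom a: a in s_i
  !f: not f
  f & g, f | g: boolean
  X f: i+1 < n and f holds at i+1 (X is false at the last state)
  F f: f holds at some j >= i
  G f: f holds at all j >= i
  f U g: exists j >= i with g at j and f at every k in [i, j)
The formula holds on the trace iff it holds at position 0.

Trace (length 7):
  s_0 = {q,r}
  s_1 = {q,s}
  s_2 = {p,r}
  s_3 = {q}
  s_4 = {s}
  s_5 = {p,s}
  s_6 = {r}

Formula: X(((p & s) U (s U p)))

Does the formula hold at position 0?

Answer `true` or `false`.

s_0={q,r}: X(((p & s) U (s U p)))=True ((p & s) U (s U p))=False (p & s)=False p=False s=False (s U p)=False
s_1={q,s}: X(((p & s) U (s U p)))=True ((p & s) U (s U p))=True (p & s)=False p=False s=True (s U p)=True
s_2={p,r}: X(((p & s) U (s U p)))=False ((p & s) U (s U p))=True (p & s)=False p=True s=False (s U p)=True
s_3={q}: X(((p & s) U (s U p)))=True ((p & s) U (s U p))=False (p & s)=False p=False s=False (s U p)=False
s_4={s}: X(((p & s) U (s U p)))=True ((p & s) U (s U p))=True (p & s)=False p=False s=True (s U p)=True
s_5={p,s}: X(((p & s) U (s U p)))=False ((p & s) U (s U p))=True (p & s)=True p=True s=True (s U p)=True
s_6={r}: X(((p & s) U (s U p)))=False ((p & s) U (s U p))=False (p & s)=False p=False s=False (s U p)=False

Answer: true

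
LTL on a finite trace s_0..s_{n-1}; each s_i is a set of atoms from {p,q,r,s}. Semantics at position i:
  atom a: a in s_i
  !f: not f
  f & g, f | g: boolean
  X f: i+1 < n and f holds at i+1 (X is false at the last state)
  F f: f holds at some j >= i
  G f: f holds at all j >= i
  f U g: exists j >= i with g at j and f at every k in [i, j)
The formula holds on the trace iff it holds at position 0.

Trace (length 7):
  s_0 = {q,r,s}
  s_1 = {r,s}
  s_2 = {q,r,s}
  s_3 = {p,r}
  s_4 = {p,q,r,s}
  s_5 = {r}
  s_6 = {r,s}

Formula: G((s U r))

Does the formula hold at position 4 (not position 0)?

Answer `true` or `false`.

s_0={q,r,s}: G((s U r))=True (s U r)=True s=True r=True
s_1={r,s}: G((s U r))=True (s U r)=True s=True r=True
s_2={q,r,s}: G((s U r))=True (s U r)=True s=True r=True
s_3={p,r}: G((s U r))=True (s U r)=True s=False r=True
s_4={p,q,r,s}: G((s U r))=True (s U r)=True s=True r=True
s_5={r}: G((s U r))=True (s U r)=True s=False r=True
s_6={r,s}: G((s U r))=True (s U r)=True s=True r=True
Evaluating at position 4: result = True

Answer: true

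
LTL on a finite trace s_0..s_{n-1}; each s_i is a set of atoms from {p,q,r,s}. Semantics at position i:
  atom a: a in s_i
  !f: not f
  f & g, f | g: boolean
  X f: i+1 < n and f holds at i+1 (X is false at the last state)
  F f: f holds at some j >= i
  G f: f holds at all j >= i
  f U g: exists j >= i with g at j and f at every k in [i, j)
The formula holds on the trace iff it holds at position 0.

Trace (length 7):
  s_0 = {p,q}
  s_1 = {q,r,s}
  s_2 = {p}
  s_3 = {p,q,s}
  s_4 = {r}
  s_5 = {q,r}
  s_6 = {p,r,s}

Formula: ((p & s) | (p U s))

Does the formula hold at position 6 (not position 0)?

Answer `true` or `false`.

Answer: true

Derivation:
s_0={p,q}: ((p & s) | (p U s))=True (p & s)=False p=True s=False (p U s)=True
s_1={q,r,s}: ((p & s) | (p U s))=True (p & s)=False p=False s=True (p U s)=True
s_2={p}: ((p & s) | (p U s))=True (p & s)=False p=True s=False (p U s)=True
s_3={p,q,s}: ((p & s) | (p U s))=True (p & s)=True p=True s=True (p U s)=True
s_4={r}: ((p & s) | (p U s))=False (p & s)=False p=False s=False (p U s)=False
s_5={q,r}: ((p & s) | (p U s))=False (p & s)=False p=False s=False (p U s)=False
s_6={p,r,s}: ((p & s) | (p U s))=True (p & s)=True p=True s=True (p U s)=True
Evaluating at position 6: result = True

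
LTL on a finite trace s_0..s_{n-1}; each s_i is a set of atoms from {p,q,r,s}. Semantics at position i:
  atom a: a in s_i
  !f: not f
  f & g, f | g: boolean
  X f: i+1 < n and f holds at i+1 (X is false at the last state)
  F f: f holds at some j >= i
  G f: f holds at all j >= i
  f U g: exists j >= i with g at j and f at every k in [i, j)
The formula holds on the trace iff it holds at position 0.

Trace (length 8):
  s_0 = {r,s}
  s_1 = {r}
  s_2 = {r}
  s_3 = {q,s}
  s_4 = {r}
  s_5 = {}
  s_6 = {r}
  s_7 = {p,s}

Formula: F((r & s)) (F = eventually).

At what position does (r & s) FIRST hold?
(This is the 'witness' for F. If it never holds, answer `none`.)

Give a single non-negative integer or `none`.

s_0={r,s}: (r & s)=True r=True s=True
s_1={r}: (r & s)=False r=True s=False
s_2={r}: (r & s)=False r=True s=False
s_3={q,s}: (r & s)=False r=False s=True
s_4={r}: (r & s)=False r=True s=False
s_5={}: (r & s)=False r=False s=False
s_6={r}: (r & s)=False r=True s=False
s_7={p,s}: (r & s)=False r=False s=True
F((r & s)) holds; first witness at position 0.

Answer: 0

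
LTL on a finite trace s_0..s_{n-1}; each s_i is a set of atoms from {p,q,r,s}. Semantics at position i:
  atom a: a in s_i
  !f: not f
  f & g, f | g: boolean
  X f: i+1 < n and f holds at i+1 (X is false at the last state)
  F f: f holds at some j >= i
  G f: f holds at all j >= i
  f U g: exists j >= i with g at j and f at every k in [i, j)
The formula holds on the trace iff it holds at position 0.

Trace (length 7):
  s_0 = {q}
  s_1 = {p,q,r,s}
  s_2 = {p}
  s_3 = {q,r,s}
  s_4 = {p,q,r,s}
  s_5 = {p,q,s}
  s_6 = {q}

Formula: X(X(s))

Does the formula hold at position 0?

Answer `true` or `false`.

Answer: false

Derivation:
s_0={q}: X(X(s))=False X(s)=True s=False
s_1={p,q,r,s}: X(X(s))=True X(s)=False s=True
s_2={p}: X(X(s))=True X(s)=True s=False
s_3={q,r,s}: X(X(s))=True X(s)=True s=True
s_4={p,q,r,s}: X(X(s))=False X(s)=True s=True
s_5={p,q,s}: X(X(s))=False X(s)=False s=True
s_6={q}: X(X(s))=False X(s)=False s=False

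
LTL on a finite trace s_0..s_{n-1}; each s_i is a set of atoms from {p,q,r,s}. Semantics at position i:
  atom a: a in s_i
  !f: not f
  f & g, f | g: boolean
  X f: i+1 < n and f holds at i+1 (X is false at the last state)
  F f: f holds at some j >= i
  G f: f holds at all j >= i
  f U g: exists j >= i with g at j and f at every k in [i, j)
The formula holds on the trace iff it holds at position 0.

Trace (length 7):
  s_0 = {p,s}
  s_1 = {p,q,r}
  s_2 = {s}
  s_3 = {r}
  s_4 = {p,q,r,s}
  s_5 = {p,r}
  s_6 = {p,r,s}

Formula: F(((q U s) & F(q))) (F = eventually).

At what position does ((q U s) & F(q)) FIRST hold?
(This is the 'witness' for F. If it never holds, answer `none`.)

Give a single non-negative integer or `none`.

Answer: 0

Derivation:
s_0={p,s}: ((q U s) & F(q))=True (q U s)=True q=False s=True F(q)=True
s_1={p,q,r}: ((q U s) & F(q))=True (q U s)=True q=True s=False F(q)=True
s_2={s}: ((q U s) & F(q))=True (q U s)=True q=False s=True F(q)=True
s_3={r}: ((q U s) & F(q))=False (q U s)=False q=False s=False F(q)=True
s_4={p,q,r,s}: ((q U s) & F(q))=True (q U s)=True q=True s=True F(q)=True
s_5={p,r}: ((q U s) & F(q))=False (q U s)=False q=False s=False F(q)=False
s_6={p,r,s}: ((q U s) & F(q))=False (q U s)=True q=False s=True F(q)=False
F(((q U s) & F(q))) holds; first witness at position 0.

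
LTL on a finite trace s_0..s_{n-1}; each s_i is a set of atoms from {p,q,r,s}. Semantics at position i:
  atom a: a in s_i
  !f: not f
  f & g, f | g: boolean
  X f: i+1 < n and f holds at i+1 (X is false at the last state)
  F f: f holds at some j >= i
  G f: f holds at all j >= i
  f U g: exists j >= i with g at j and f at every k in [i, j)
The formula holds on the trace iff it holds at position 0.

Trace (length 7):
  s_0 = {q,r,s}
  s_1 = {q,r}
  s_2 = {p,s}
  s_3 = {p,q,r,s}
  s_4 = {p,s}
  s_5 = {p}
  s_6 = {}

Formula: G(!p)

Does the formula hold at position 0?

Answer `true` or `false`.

Answer: false

Derivation:
s_0={q,r,s}: G(!p)=False !p=True p=False
s_1={q,r}: G(!p)=False !p=True p=False
s_2={p,s}: G(!p)=False !p=False p=True
s_3={p,q,r,s}: G(!p)=False !p=False p=True
s_4={p,s}: G(!p)=False !p=False p=True
s_5={p}: G(!p)=False !p=False p=True
s_6={}: G(!p)=True !p=True p=False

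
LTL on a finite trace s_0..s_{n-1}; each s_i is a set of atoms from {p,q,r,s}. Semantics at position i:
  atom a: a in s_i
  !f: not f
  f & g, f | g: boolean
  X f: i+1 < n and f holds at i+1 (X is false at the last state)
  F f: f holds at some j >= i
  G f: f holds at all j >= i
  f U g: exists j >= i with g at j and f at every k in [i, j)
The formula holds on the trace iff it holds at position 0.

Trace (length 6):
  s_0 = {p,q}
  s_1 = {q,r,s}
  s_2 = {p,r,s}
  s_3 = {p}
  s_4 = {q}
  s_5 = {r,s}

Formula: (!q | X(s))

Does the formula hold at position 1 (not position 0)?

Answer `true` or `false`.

s_0={p,q}: (!q | X(s))=True !q=False q=True X(s)=True s=False
s_1={q,r,s}: (!q | X(s))=True !q=False q=True X(s)=True s=True
s_2={p,r,s}: (!q | X(s))=True !q=True q=False X(s)=False s=True
s_3={p}: (!q | X(s))=True !q=True q=False X(s)=False s=False
s_4={q}: (!q | X(s))=True !q=False q=True X(s)=True s=False
s_5={r,s}: (!q | X(s))=True !q=True q=False X(s)=False s=True
Evaluating at position 1: result = True

Answer: true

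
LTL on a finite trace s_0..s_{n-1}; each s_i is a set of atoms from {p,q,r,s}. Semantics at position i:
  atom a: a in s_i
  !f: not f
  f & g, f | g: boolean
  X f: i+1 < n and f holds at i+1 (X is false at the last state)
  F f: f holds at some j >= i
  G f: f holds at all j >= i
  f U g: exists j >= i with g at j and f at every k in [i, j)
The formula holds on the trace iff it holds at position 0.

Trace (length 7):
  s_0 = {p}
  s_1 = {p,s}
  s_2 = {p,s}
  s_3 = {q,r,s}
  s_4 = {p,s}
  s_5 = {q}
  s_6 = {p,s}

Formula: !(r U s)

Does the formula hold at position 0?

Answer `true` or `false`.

s_0={p}: !(r U s)=True (r U s)=False r=False s=False
s_1={p,s}: !(r U s)=False (r U s)=True r=False s=True
s_2={p,s}: !(r U s)=False (r U s)=True r=False s=True
s_3={q,r,s}: !(r U s)=False (r U s)=True r=True s=True
s_4={p,s}: !(r U s)=False (r U s)=True r=False s=True
s_5={q}: !(r U s)=True (r U s)=False r=False s=False
s_6={p,s}: !(r U s)=False (r U s)=True r=False s=True

Answer: true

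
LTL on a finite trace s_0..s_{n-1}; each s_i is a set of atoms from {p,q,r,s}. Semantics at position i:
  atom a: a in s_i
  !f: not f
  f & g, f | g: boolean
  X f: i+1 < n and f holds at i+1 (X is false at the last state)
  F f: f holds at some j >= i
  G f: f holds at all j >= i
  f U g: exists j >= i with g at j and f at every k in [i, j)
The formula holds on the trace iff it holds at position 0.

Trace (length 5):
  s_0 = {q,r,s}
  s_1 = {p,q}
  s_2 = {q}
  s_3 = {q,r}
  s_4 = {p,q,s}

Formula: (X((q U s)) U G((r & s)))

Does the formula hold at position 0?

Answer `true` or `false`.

Answer: false

Derivation:
s_0={q,r,s}: (X((q U s)) U G((r & s)))=False X((q U s))=True (q U s)=True q=True s=True G((r & s))=False (r & s)=True r=True
s_1={p,q}: (X((q U s)) U G((r & s)))=False X((q U s))=True (q U s)=True q=True s=False G((r & s))=False (r & s)=False r=False
s_2={q}: (X((q U s)) U G((r & s)))=False X((q U s))=True (q U s)=True q=True s=False G((r & s))=False (r & s)=False r=False
s_3={q,r}: (X((q U s)) U G((r & s)))=False X((q U s))=True (q U s)=True q=True s=False G((r & s))=False (r & s)=False r=True
s_4={p,q,s}: (X((q U s)) U G((r & s)))=False X((q U s))=False (q U s)=True q=True s=True G((r & s))=False (r & s)=False r=False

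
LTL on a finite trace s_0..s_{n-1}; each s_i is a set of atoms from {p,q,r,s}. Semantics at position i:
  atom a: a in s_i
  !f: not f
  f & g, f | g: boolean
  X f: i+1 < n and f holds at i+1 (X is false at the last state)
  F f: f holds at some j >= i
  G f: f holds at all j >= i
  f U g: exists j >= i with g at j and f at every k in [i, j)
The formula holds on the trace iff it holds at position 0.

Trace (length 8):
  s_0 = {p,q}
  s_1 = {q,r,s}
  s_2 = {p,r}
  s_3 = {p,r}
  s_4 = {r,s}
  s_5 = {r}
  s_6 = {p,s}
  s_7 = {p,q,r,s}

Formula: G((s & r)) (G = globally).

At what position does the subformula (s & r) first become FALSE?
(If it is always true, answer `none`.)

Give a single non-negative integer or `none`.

s_0={p,q}: (s & r)=False s=False r=False
s_1={q,r,s}: (s & r)=True s=True r=True
s_2={p,r}: (s & r)=False s=False r=True
s_3={p,r}: (s & r)=False s=False r=True
s_4={r,s}: (s & r)=True s=True r=True
s_5={r}: (s & r)=False s=False r=True
s_6={p,s}: (s & r)=False s=True r=False
s_7={p,q,r,s}: (s & r)=True s=True r=True
G((s & r)) holds globally = False
First violation at position 0.

Answer: 0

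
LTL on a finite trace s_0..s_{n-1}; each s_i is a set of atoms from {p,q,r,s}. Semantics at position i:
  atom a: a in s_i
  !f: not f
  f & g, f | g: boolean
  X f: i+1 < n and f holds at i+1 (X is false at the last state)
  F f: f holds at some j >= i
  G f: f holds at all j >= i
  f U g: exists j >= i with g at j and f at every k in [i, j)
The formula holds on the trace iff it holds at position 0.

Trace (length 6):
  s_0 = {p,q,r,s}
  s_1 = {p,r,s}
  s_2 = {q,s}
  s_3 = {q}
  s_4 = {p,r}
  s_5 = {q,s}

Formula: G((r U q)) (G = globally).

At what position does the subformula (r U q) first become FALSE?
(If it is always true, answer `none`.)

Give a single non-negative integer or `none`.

Answer: none

Derivation:
s_0={p,q,r,s}: (r U q)=True r=True q=True
s_1={p,r,s}: (r U q)=True r=True q=False
s_2={q,s}: (r U q)=True r=False q=True
s_3={q}: (r U q)=True r=False q=True
s_4={p,r}: (r U q)=True r=True q=False
s_5={q,s}: (r U q)=True r=False q=True
G((r U q)) holds globally = True
No violation — formula holds at every position.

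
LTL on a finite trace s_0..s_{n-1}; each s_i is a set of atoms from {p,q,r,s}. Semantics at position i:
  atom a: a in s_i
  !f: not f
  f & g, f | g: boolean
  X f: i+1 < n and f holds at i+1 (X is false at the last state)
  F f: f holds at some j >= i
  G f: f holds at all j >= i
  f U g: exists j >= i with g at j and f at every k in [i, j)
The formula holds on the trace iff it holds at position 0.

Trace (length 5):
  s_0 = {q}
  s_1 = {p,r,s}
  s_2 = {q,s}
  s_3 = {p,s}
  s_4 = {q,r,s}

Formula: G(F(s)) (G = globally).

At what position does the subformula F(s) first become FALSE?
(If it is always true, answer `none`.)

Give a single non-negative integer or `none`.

Answer: none

Derivation:
s_0={q}: F(s)=True s=False
s_1={p,r,s}: F(s)=True s=True
s_2={q,s}: F(s)=True s=True
s_3={p,s}: F(s)=True s=True
s_4={q,r,s}: F(s)=True s=True
G(F(s)) holds globally = True
No violation — formula holds at every position.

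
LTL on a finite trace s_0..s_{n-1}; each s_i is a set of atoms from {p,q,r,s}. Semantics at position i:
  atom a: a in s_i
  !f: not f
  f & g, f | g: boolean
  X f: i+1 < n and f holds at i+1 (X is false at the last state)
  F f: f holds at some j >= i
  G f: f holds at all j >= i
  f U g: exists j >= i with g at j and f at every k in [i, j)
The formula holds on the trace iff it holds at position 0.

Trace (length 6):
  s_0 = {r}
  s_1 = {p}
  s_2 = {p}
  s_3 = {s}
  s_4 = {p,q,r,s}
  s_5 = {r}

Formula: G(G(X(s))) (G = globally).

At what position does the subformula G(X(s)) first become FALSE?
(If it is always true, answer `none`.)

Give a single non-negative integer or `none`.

s_0={r}: G(X(s))=False X(s)=False s=False
s_1={p}: G(X(s))=False X(s)=False s=False
s_2={p}: G(X(s))=False X(s)=True s=False
s_3={s}: G(X(s))=False X(s)=True s=True
s_4={p,q,r,s}: G(X(s))=False X(s)=False s=True
s_5={r}: G(X(s))=False X(s)=False s=False
G(G(X(s))) holds globally = False
First violation at position 0.

Answer: 0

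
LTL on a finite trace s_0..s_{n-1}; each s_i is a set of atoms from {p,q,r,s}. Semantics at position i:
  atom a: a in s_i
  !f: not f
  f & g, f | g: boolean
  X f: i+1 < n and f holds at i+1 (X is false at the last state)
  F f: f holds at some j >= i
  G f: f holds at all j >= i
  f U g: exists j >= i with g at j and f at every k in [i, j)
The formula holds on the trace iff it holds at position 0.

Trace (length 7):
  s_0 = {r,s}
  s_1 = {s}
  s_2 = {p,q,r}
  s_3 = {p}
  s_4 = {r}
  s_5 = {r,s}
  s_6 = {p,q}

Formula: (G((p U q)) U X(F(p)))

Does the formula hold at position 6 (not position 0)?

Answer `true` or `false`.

s_0={r,s}: (G((p U q)) U X(F(p)))=True G((p U q))=False (p U q)=False p=False q=False X(F(p))=True F(p)=True
s_1={s}: (G((p U q)) U X(F(p)))=True G((p U q))=False (p U q)=False p=False q=False X(F(p))=True F(p)=True
s_2={p,q,r}: (G((p U q)) U X(F(p)))=True G((p U q))=False (p U q)=True p=True q=True X(F(p))=True F(p)=True
s_3={p}: (G((p U q)) U X(F(p)))=True G((p U q))=False (p U q)=False p=True q=False X(F(p))=True F(p)=True
s_4={r}: (G((p U q)) U X(F(p)))=True G((p U q))=False (p U q)=False p=False q=False X(F(p))=True F(p)=True
s_5={r,s}: (G((p U q)) U X(F(p)))=True G((p U q))=False (p U q)=False p=False q=False X(F(p))=True F(p)=True
s_6={p,q}: (G((p U q)) U X(F(p)))=False G((p U q))=True (p U q)=True p=True q=True X(F(p))=False F(p)=True
Evaluating at position 6: result = False

Answer: false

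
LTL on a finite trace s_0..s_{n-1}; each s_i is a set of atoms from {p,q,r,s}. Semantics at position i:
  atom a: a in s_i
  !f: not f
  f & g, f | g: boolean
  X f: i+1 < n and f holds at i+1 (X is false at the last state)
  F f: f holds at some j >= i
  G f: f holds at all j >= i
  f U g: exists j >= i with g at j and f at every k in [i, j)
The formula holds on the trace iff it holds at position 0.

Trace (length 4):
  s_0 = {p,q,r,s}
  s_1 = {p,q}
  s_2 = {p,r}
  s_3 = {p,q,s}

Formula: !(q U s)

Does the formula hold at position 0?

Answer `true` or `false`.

s_0={p,q,r,s}: !(q U s)=False (q U s)=True q=True s=True
s_1={p,q}: !(q U s)=True (q U s)=False q=True s=False
s_2={p,r}: !(q U s)=True (q U s)=False q=False s=False
s_3={p,q,s}: !(q U s)=False (q U s)=True q=True s=True

Answer: false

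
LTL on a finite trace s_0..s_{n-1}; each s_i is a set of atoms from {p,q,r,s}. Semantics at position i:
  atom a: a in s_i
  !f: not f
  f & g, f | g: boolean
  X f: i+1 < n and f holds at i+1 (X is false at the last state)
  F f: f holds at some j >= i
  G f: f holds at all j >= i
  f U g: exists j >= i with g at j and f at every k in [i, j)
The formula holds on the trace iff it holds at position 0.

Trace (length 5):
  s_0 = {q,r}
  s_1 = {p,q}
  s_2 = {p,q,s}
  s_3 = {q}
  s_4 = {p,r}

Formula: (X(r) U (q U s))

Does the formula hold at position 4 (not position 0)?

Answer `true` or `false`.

Answer: false

Derivation:
s_0={q,r}: (X(r) U (q U s))=True X(r)=False r=True (q U s)=True q=True s=False
s_1={p,q}: (X(r) U (q U s))=True X(r)=False r=False (q U s)=True q=True s=False
s_2={p,q,s}: (X(r) U (q U s))=True X(r)=False r=False (q U s)=True q=True s=True
s_3={q}: (X(r) U (q U s))=False X(r)=True r=False (q U s)=False q=True s=False
s_4={p,r}: (X(r) U (q U s))=False X(r)=False r=True (q U s)=False q=False s=False
Evaluating at position 4: result = False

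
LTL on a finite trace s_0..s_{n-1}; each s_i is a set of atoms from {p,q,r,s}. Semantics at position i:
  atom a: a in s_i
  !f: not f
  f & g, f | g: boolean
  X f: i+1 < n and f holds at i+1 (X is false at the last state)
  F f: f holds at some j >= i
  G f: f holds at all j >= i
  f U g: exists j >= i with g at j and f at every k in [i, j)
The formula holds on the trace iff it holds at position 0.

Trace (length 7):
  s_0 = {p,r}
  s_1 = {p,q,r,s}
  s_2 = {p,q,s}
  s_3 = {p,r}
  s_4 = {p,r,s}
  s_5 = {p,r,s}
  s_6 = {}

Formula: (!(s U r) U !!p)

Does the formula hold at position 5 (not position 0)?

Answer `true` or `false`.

Answer: true

Derivation:
s_0={p,r}: (!(s U r) U !!p)=True !(s U r)=False (s U r)=True s=False r=True !!p=True !p=False p=True
s_1={p,q,r,s}: (!(s U r) U !!p)=True !(s U r)=False (s U r)=True s=True r=True !!p=True !p=False p=True
s_2={p,q,s}: (!(s U r) U !!p)=True !(s U r)=False (s U r)=True s=True r=False !!p=True !p=False p=True
s_3={p,r}: (!(s U r) U !!p)=True !(s U r)=False (s U r)=True s=False r=True !!p=True !p=False p=True
s_4={p,r,s}: (!(s U r) U !!p)=True !(s U r)=False (s U r)=True s=True r=True !!p=True !p=False p=True
s_5={p,r,s}: (!(s U r) U !!p)=True !(s U r)=False (s U r)=True s=True r=True !!p=True !p=False p=True
s_6={}: (!(s U r) U !!p)=False !(s U r)=True (s U r)=False s=False r=False !!p=False !p=True p=False
Evaluating at position 5: result = True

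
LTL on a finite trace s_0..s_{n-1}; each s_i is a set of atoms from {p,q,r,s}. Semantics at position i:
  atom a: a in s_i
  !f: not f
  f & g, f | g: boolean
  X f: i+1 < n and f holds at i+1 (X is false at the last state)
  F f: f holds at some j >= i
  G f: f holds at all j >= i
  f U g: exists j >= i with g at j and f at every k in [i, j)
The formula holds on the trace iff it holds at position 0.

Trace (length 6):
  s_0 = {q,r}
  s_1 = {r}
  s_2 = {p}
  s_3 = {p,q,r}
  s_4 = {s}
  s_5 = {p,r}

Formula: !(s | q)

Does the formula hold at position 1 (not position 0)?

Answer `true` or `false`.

Answer: true

Derivation:
s_0={q,r}: !(s | q)=False (s | q)=True s=False q=True
s_1={r}: !(s | q)=True (s | q)=False s=False q=False
s_2={p}: !(s | q)=True (s | q)=False s=False q=False
s_3={p,q,r}: !(s | q)=False (s | q)=True s=False q=True
s_4={s}: !(s | q)=False (s | q)=True s=True q=False
s_5={p,r}: !(s | q)=True (s | q)=False s=False q=False
Evaluating at position 1: result = True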